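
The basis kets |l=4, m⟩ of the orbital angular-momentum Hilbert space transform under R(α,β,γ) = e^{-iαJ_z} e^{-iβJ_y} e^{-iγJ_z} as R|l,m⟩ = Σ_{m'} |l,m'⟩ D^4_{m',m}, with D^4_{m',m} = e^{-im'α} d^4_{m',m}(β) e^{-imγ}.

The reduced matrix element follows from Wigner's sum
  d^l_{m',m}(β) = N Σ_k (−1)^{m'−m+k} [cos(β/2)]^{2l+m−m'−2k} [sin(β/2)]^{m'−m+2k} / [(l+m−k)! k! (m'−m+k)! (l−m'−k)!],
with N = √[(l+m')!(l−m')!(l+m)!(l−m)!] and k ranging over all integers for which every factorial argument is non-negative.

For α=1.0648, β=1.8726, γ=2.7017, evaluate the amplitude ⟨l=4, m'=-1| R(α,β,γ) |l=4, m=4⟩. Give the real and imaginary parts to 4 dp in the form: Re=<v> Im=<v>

D^4_{-1,4}(1.0648,1.8726,2.7017) = e^{-i·-1·1.0648}·d^4_{-1,4}(1.8726)·e^{-i·4·2.7017}. Compute d first:
c=cos(1.8726/2)=0.592772, s=sin(1.8726/2)=0.805370; N=√[6·120·40320·1]=5387.986637
The bounds max(0,m−m')=5 and min(l+m,l−m')=5 give 1 term
  k=5: (−1)^0·5387.9866/(720)·0.5928^3·0.8054^5 = +0.528123
d^4_{-1,4}(1.8726) = +0.528123
D = (+0.484679+0.874692i)·(+0.528123)·(-0.187655+0.982235i) = -0.501773+0.164737i

Re=-0.5018 Im=0.1647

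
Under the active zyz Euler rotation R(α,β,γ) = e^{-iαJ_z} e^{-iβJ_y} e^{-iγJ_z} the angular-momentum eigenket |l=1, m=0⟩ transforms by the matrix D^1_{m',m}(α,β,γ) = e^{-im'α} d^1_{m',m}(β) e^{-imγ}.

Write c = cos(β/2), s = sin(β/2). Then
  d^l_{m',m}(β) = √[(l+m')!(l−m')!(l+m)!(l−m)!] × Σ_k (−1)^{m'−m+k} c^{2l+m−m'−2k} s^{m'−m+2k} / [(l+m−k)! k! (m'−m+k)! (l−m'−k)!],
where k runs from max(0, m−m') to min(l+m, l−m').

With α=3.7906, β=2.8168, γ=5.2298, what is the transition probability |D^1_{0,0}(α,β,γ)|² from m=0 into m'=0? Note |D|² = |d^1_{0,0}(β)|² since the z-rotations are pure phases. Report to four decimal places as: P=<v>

P=0.8982

First d^1_{0,0}(β=2.8168), then the phase factors e^{-i(0)α} and e^{-i(0)γ}:
With c≡cos(β/2)=0.161683 and s≡sin(β/2)=0.986843, N=[1·1·1·1]^{1/2}=1.000000
k∈{0,1} keeps every argument non-negative
  k=0: (−1)^0·1.0000/(1)·0.1617^2·0.9868^0 = +0.026142
  k=1: (−1)^1·1.0000/(1)·0.1617^0·0.9868^2 = -0.973858
d^1_{0,0}(2.8168) = +0.026142 -0.973858 = -0.947717
|D^1_{0,0}|² = |d^1_{0,0}(β)|² = (-0.947717)² = 0.898167 (the z-rotation phases have unit modulus)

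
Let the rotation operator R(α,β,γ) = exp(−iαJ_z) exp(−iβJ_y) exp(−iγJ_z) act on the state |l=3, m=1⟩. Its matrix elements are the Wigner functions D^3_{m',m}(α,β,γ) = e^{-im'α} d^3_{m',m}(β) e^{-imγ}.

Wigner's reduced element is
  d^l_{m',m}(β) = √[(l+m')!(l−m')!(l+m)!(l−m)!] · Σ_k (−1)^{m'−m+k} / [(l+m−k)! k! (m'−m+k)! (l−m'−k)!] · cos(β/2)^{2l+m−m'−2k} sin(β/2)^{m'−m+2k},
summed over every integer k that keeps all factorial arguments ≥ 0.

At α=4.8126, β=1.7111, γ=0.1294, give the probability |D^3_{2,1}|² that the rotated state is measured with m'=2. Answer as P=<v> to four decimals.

P=0.2284

D^3_{2,1}(4.8126,1.7111,0.1294) = e^{-i·2·4.8126}·d^3_{2,1}(1.7111)·e^{-i·1·0.1294}. Compute d first:
With c≡cos(β/2)=0.655803 and s≡sin(β/2)=0.754932, N=[120·1·24·2]^{1/2}=75.894664
k∈{0,1} keeps every argument non-negative
  k=0: (−1)^1·75.8947/(24)·0.6558^5·0.7549^1 = -0.289585
  k=1: (−1)^2·75.8947/(12)·0.6558^3·0.7549^3 = +0.767492
d^3_{2,1}(1.7111) = -0.289585 +0.767492 = +0.477907
|D^3_{2,1}|² = |d^3_{2,1}(β)|² = (+0.477907)² = 0.228395 (the z-rotation phases have unit modulus)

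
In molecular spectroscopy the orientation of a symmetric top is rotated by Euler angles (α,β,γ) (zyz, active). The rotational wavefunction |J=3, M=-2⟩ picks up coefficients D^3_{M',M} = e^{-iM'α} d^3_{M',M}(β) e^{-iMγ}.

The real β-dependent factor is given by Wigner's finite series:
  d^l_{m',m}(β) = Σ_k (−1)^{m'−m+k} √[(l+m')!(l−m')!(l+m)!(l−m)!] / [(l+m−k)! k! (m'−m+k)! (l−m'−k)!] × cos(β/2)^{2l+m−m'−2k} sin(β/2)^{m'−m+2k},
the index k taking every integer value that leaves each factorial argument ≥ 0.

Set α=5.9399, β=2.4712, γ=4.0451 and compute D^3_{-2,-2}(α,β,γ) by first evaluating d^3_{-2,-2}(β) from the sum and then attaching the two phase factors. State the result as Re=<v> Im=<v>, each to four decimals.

Re=-0.0222 Im=-0.0459

D^3_{-2,-2}(5.9399,2.4712,4.0451) = e^{-i·-2·5.9399}·d^3_{-2,-2}(2.4712)·e^{-i·-2·4.0451}. Compute d first:
With c≡cos(β/2)=0.328955 and s≡sin(β/2)=0.944346, N=[1·120·1·120]^{1/2}=120.000000
Admissible k: 0..1 (factorial args all ≥0)
  k=0: (−1)^0·120.0000/(120)·0.3290^6·0.9443^0 = +0.001267
  k=1: (−1)^1·120.0000/(24)·0.3290^4·0.9443^2 = -0.052213
d^3_{-2,-2}(2.4712) = +0.001267 -0.052213 = -0.050946
Attach z-rotation phases: D = e^{-i(-2)(5.9399)}·(-0.050946)·e^{-i(-2)(4.0451)} = -0.022176-0.045866i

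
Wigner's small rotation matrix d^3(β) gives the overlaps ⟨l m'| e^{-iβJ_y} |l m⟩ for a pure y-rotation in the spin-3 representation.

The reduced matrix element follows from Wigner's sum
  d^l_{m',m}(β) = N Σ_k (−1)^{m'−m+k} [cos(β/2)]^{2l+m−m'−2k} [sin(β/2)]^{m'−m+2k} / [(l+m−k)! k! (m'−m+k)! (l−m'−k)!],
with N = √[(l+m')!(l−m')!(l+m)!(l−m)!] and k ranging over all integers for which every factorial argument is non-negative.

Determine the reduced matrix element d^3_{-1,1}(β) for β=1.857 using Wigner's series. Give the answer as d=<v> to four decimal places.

d^3_{-1,1}(β=1.857) via Wigner's sum:
With c≡cos(β/2)=0.599036 and s≡sin(β/2)=0.800722, N=[2·24·24·2]^{1/2}=48.000000
Admissible k: 2..4 (factorial args all ≥0)
  k=2: (−1)^0·48.0000/(8)·0.5990^4·0.8007^2 = +0.495366
  k=3: (−1)^1·48.0000/(6)·0.5990^2·0.8007^4 = -1.180112
  k=4: (−1)^2·48.0000/(48)·0.5990^0·0.8007^6 = +0.263567
d^3_{-1,1}(1.857) = +0.495366 -1.180112 +0.263567 = -0.421179

d=-0.4212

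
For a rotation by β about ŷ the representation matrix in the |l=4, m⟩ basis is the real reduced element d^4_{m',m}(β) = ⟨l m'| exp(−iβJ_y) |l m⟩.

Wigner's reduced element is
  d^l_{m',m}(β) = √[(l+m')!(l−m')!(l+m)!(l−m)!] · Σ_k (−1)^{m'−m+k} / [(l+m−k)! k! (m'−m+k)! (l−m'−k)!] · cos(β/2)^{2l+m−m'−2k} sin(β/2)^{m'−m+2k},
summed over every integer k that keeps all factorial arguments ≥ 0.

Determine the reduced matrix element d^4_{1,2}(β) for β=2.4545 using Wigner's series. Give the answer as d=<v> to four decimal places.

d^4_{1,2}(β=2.4545) via Wigner's sum:
c=cos(2.4545/2)=0.336828, s=sin(2.4545/2)=0.941566; N=√[120·6·720·2]=1018.233765
Admissible k: 1..3 (factorial args all ≥0)
  k=1: (−1)^0·1018.2338/(240)·0.3368^7·0.9416^1 = +0.001965
  k=2: (−1)^1·1018.2338/(48)·0.3368^5·0.9416^3 = -0.076772
  k=3: (−1)^2·1018.2338/(72)·0.3368^3·0.9416^5 = +0.399940
d^4_{1,2}(2.4545) = +0.001965 -0.076772 +0.399940 = +0.325133

d=0.3251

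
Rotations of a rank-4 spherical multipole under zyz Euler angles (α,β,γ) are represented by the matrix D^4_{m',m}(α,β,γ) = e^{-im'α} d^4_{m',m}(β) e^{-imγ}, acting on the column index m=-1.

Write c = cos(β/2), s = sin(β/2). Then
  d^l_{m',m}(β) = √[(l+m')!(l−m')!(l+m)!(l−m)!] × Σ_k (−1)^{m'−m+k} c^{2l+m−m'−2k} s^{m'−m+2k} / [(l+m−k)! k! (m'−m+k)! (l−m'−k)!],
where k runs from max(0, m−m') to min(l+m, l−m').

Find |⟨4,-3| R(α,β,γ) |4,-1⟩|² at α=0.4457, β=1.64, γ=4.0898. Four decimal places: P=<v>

P=0.1530

Split into d^4_{-3,-1}(β=1.64) × two z-phases.
With c≡cos(β/2)=0.682221 and s≡sin(β/2)=0.731146, N=[1·5040·6·120]^{1/2}=1904.940944
Admissible k: 2..3 (factorial args all ≥0)
  k=2: (−1)^0·1904.9409/(240)·0.6822^6·0.7311^2 = +0.427789
  k=3: (−1)^1·1904.9409/(144)·0.6822^4·0.7311^4 = -0.818910
d^4_{-3,-1}(1.64) = +0.427789 -0.818910 = -0.391121
|D^4_{-3,-1}|² = |d^4_{-3,-1}(β)|² = (-0.391121)² = 0.152975 (the z-rotation phases have unit modulus)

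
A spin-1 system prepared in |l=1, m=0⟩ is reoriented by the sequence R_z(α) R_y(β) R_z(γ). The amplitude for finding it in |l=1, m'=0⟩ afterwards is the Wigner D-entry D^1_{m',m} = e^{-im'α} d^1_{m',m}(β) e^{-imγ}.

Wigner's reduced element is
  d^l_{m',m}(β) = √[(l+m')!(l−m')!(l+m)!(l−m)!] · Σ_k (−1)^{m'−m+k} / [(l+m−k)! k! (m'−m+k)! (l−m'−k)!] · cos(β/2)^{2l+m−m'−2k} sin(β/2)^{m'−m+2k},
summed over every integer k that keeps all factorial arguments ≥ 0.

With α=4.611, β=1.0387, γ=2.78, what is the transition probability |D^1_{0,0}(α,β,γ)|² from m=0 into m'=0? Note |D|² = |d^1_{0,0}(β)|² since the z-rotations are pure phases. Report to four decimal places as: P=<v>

P=0.2574

D^1_{0,0}(4.611,1.0387,2.78) = e^{-i·0·4.611}·d^1_{0,0}(1.0387)·e^{-i·0·2.78}. Compute d first:
With c≡cos(β/2)=0.868142 and s≡sin(β/2)=0.496316, N=[1·1·1·1]^{1/2}=1.000000
k: max(0,(0)−(0))=0 … min(1+(0),1−(0))=1
  k=0: (−1)^0·1.0000/(1)·0.8681^2·0.4963^0 = +0.753670
  k=1: (−1)^1·1.0000/(1)·0.8681^0·0.4963^2 = -0.246330
d^1_{0,0}(1.0387) = +0.753670 -0.246330 = +0.507341
|D^1_{0,0}|² = |d^1_{0,0}(β)|² = (+0.507341)² = 0.257395 (the z-rotation phases have unit modulus)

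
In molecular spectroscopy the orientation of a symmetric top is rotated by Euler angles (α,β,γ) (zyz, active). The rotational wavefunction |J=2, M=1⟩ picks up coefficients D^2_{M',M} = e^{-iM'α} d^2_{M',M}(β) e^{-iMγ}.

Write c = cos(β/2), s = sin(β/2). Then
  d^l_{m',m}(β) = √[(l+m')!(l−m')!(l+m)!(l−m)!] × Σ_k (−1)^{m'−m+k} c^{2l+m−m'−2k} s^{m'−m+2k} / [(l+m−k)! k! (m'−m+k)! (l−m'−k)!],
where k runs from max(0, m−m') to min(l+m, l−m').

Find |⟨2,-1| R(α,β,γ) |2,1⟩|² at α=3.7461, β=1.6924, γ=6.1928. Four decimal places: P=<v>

P=0.1803

First d^2_{-1,1}(β=1.6924), then the phase factors e^{-i(-1)α} and e^{-i(1)γ}:
c=cos(1.6924/2)=0.662833, s=sin(1.6924/2)=0.748767; N=√[1·6·6·1]=6.000000
Admissible k: 2..3 (factorial args all ≥0)
  k=2: (−1)^0·6.0000/(2)·0.6628^2·0.7488^2 = +0.738964
  k=3: (−1)^1·6.0000/(6)·0.6628^0·0.7488^4 = -0.314331
d^2_{-1,1}(1.6924) = +0.738964 -0.314331 = +0.424633
|D^2_{-1,1}|² = |d^2_{-1,1}(β)|² = (+0.424633)² = 0.180313 (the z-rotation phases have unit modulus)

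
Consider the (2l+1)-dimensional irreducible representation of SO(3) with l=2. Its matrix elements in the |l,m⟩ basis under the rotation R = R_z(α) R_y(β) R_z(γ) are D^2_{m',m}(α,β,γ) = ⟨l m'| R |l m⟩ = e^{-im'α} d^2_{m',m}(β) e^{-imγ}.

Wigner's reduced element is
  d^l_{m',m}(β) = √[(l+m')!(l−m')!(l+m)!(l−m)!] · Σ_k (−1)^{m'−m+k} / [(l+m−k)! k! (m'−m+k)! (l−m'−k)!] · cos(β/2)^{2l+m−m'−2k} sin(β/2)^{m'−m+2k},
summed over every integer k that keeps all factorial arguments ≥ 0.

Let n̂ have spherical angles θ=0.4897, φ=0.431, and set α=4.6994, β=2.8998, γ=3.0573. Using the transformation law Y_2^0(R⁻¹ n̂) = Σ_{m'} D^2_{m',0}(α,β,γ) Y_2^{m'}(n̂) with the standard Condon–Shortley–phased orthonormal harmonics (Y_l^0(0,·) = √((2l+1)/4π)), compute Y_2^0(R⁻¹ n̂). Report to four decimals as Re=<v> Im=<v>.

Need the full column D^2_{m',0} for m'=−2..2 at α=4.6994, β=2.8998, γ=3.0573.
cos(β/2)=0.120602, sin(β/2)=0.992701
d^2_{-2,0}: single k=2 term ⇒ +0.035109;  D = -0.035097+0.000912i
d^2_{-1,0}: k∈[1..2] ⇒ +0.004265 -0.288992 = -0.284726;  D = +0.003698+0.284702i
d^2_{0,0}: k∈[0..2] ⇒ +0.000212 -0.057333 +0.971122 = +0.914000;  D = +0.914000+0.000000i
d^2_{1,0}: k∈[0..1] ⇒ -0.004265 +0.288992 = +0.284726;  D = -0.003698+0.284702i
d^2_{2,0}: single k=0 term ⇒ +0.035109;  D = -0.035097-0.000912i
Y_2^{m'}(θ=0.4897,φ=0.431) and Σ D·Y over m':
  (-0.0351+0.0009i)·(+0.0556-0.0649i)  (+0.0037+0.2847i)·(+0.2913-0.1340i)  (+0.9140+0.0000i)·(+0.4215+0.0000i)  (-0.0037+0.2847i)·(-0.2913-0.1340i)  (-0.0351-0.0009i)·(+0.0556+0.0649i)
Y_2^0(R⁻¹ n̂) = +0.459858+0.000000i

Re=0.4599 Im=0.0000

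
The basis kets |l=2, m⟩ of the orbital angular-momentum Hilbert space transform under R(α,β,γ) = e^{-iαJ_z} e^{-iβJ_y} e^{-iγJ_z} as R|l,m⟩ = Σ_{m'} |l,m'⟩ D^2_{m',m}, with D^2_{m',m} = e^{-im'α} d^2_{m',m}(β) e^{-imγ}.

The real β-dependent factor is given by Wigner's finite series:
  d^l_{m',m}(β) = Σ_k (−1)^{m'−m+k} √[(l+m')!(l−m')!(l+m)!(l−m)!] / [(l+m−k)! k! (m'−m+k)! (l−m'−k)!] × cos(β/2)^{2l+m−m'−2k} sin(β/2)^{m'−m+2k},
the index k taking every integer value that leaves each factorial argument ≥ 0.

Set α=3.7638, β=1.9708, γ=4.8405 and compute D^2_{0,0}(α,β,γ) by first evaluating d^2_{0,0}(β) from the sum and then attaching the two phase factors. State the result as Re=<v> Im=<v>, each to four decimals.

Split into d^2_{0,0}(β=1.9708) × two z-phases.
With c≡cos(β/2)=0.552530 and s≡sin(β/2)=0.833493, N=[2·2·2·2]^{1/2}=4.000000
The bounds max(0,m−m')=0 and min(l+m,l−m')=2 give 3 terms
  k=0: (−1)^0·4.0000/(4)·0.5525^4·0.8335^0 = +0.093201
  k=1: (−1)^1·4.0000/(1)·0.5525^2·0.8335^2 = -0.848351
  k=2: (−1)^2·4.0000/(4)·0.5525^0·0.8335^4 = +0.482623
d^2_{0,0}(1.9708) = +0.093201 -0.848351 +0.482623 = -0.272526
Attach z-rotation phases: D = e^{-i(0)(3.7638)}·(-0.272526)·e^{-i(0)(4.8405)} = -0.272526+0.000000i

Re=-0.2725 Im=0.0000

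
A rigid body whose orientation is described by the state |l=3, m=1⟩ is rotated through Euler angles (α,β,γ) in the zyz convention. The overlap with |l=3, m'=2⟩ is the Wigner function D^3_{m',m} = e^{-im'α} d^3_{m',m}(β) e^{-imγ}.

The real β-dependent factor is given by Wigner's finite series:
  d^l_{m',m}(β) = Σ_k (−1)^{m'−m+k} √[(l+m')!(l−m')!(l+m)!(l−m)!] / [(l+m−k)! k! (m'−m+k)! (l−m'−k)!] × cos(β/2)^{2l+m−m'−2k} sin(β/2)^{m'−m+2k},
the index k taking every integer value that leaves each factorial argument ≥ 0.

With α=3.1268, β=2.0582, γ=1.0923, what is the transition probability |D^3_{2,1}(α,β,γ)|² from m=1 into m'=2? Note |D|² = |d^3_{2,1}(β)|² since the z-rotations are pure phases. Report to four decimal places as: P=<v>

P=0.1994

First d^3_{2,1}(β=2.0582), then the phase factors e^{-i(2)α} and e^{-i(1)γ}:
c=cos(2.0582/2)=0.515590, s=sin(2.0582/2)=0.856835; N=√[120·1·24·2]=75.894664
k∈{0,1} keeps every argument non-negative
  k=0: (−1)^1·75.8947/(24)·0.5156^5·0.8568^1 = -0.098724
  k=1: (−1)^2·75.8947/(12)·0.5156^3·0.8568^3 = +0.545301
d^3_{2,1}(2.0582) = -0.098724 +0.545301 = +0.446577
|D^3_{2,1}|² = |d^3_{2,1}(β)|² = (+0.446577)² = 0.199431 (the z-rotation phases have unit modulus)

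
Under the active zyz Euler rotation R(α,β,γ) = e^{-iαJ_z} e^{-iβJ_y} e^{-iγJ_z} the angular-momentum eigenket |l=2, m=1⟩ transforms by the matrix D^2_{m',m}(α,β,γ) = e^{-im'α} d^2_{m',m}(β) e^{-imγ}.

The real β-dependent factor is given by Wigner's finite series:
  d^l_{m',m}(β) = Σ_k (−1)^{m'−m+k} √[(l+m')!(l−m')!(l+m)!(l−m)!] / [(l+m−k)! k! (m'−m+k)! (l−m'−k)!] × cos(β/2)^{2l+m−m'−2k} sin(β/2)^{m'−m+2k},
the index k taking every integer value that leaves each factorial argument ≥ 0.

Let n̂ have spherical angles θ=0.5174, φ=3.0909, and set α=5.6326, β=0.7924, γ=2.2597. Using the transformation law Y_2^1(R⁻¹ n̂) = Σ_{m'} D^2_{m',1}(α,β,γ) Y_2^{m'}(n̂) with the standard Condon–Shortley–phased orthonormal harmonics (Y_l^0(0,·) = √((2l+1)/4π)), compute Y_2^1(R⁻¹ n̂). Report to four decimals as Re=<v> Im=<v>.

Re=-0.0889 Im=-0.2164

Need the full column D^2_{m',1} for m'=−2..2 at α=5.6326, β=0.7924, γ=2.2597.
cos(β/2)=0.922534, sin(β/2)=0.385916
d^2_{-2,1}: single k=3 term ⇒ +0.106045;  D = -0.096859+0.043171i
d^2_{-1,1}: k∈[2..3] ⇒ +0.380251 -0.022180 = +0.358071;  D = -0.348535-0.082088i
d^2_{0,1}: k∈[1..2] ⇒ +0.742190 -0.129878 = +0.612312;  D = -0.389242-0.472671i
d^2_{1,1}: k∈[0..1] ⇒ +0.724319 -0.380251 = +0.344068;  D = -0.013181-0.343815i
d^2_{2,1}: single k=0 term ⇒ -0.605996;  D = -0.348280+0.495915i
Y_2^{m'}(θ=0.5174,φ=3.0909) and Σ D·Y over m':
  (-0.0969+0.0432i)·(+0.0940+0.0096i)  (-0.3485-0.0821i)·(-0.3317-0.0168i)  (-0.3892-0.4727i)·(+0.3993+0.0000i)  (-0.0132-0.3438i)·(+0.3317-0.0168i)  (-0.3483+0.4959i)·(+0.0940-0.0096i)
Y_2^1(R⁻¹ n̂) = -0.088883-0.216371i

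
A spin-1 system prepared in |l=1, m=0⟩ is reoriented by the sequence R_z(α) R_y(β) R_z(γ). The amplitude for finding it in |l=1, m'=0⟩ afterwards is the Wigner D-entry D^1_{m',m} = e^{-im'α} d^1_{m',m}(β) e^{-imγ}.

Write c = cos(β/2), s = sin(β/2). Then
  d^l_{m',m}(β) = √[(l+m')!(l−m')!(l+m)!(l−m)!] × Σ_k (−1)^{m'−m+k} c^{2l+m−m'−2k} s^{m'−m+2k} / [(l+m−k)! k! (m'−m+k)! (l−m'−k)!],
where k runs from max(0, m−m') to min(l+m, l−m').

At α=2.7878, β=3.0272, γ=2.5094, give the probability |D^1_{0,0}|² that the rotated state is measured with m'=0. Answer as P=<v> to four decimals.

P=0.9870

Split into d^1_{0,0}(β=3.0272) × two z-phases.
With c≡cos(β/2)=0.057165 and s≡sin(β/2)=0.998365, N=[1·1·1·1]^{1/2}=1.000000
Admissible k: 0..1 (factorial args all ≥0)
  k=0: (−1)^0·1.0000/(1)·0.0572^2·0.9984^0 = +0.003268
  k=1: (−1)^1·1.0000/(1)·0.0572^0·0.9984^2 = -0.996732
d^1_{0,0}(3.0272) = +0.003268 -0.996732 = -0.993464
|D^1_{0,0}|² = |d^1_{0,0}(β)|² = (-0.993464)² = 0.986971 (the z-rotation phases have unit modulus)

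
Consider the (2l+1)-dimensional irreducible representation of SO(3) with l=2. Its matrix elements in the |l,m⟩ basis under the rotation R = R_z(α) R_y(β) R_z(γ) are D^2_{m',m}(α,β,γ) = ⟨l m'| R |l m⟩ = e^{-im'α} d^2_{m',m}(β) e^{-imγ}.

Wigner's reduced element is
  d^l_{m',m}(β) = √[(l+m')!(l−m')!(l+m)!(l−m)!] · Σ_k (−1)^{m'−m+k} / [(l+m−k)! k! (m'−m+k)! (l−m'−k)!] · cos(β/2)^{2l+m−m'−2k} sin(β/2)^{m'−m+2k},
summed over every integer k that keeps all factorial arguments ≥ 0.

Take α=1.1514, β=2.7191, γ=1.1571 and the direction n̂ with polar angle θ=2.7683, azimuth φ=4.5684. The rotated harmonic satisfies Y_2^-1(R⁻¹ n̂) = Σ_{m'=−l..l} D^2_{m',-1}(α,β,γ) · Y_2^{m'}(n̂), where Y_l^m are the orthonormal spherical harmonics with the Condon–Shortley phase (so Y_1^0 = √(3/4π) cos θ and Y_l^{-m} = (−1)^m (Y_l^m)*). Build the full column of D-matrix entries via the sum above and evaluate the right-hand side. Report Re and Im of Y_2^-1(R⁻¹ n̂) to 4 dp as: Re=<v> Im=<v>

Need the full column D^2_{m',-1} for m'=−2..2 at α=1.1514, β=2.7191, γ=1.1571.
cos(β/2)=0.209679, sin(β/2)=0.977770
d^2_{-2,-1}: single k=1 term ⇒ +0.018027;  D = -0.017122-0.005642i
d^2_{-1,-1}: k∈[0..1] ⇒ +0.001933 -0.126097 = -0.124164;  D = +0.083511-0.091883i
d^2_{0,-1}: k∈[0..1] ⇒ -0.022079 +0.480110 = +0.458031;  D = +0.184127+0.419392i
d^2_{1,-1}: k∈[0..1] ⇒ +0.126097 -0.914003 = -0.787906;  D = -0.787893-0.004491i
d^2_{2,-1}: single k=0 term ⇒ -0.392008;  D = -0.161667+0.357119i
Y_2^{m'}(θ=2.7683,φ=4.5684) and Σ D·Y over m':
  (-0.0171-0.0056i)·(-0.0493-0.0146i)  (+0.0835-0.0919i)·(+0.0376-0.2596i)  (+0.1841+0.4194i)·(+0.5049+0.0000i)  (-0.7879-0.0045i)·(-0.0376-0.2596i)  (-0.1617+0.3571i)·(-0.0493+0.0146i)
Y_2^-1(R⁻¹ n̂) = +0.104270+0.371930i

Re=0.1043 Im=0.3719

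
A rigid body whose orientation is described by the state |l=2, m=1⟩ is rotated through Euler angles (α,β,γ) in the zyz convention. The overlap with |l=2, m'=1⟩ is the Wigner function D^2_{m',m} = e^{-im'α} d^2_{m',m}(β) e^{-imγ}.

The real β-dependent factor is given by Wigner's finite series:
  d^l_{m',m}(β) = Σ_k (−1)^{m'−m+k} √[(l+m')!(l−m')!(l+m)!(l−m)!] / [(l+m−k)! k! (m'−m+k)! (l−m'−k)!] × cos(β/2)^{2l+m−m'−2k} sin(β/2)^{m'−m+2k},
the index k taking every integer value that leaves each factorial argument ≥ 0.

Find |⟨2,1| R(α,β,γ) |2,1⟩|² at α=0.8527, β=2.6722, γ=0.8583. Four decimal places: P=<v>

D^2_{1,1}(0.8527,2.6722,0.8583) = e^{-i·1·0.8527}·d^2_{1,1}(2.6722)·e^{-i·1·0.8583}. Compute d first:
Half-angle: c=0.232548, s=0.972585. N=√(6·1·6·1)=6.000000
Admissible k: 0..1 (factorial args all ≥0)
  k=0: (−1)^0·6.0000/(6)·0.2325^4·0.9726^0 = +0.002924
  k=1: (−1)^1·6.0000/(2)·0.2325^2·0.9726^2 = -0.153462
d^2_{1,1}(2.6722) = +0.002924 -0.153462 = -0.150537
|D^2_{1,1}|² = |d^2_{1,1}(β)|² = (-0.150537)² = 0.022661 (the z-rotation phases have unit modulus)

P=0.0227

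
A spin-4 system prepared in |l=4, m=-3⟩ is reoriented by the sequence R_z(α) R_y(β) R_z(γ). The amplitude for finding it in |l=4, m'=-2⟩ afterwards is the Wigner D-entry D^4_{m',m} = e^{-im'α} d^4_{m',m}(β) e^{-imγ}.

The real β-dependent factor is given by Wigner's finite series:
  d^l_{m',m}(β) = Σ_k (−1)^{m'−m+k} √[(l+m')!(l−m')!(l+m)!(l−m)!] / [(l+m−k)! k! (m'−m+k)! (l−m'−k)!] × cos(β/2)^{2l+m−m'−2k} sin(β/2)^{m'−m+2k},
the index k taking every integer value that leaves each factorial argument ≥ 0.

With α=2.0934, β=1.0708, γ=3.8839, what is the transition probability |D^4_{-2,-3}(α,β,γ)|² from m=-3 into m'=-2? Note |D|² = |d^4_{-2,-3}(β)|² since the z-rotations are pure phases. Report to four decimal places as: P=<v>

Split into d^4_{-2,-3}(β=1.0708) × two z-phases.
c=cos(1.0708/2)=0.860065, s=sin(1.0708/2)=0.510185; N=√[2·720·1·5040]=2693.993318
k∈{0,1} keeps every argument non-negative
  k=0: (−1)^1·2693.9933/(720)·0.8601^7·0.5102^1 = -0.664522
  k=1: (−1)^2·2693.9933/(240)·0.8601^5·0.5102^3 = +0.701494
d^4_{-2,-3}(1.0708) = -0.664522 +0.701494 = +0.036972
|D^4_{-2,-3}|² = |d^4_{-2,-3}(β)|² = (+0.036972)² = 0.001367 (the z-rotation phases have unit modulus)

P=0.0014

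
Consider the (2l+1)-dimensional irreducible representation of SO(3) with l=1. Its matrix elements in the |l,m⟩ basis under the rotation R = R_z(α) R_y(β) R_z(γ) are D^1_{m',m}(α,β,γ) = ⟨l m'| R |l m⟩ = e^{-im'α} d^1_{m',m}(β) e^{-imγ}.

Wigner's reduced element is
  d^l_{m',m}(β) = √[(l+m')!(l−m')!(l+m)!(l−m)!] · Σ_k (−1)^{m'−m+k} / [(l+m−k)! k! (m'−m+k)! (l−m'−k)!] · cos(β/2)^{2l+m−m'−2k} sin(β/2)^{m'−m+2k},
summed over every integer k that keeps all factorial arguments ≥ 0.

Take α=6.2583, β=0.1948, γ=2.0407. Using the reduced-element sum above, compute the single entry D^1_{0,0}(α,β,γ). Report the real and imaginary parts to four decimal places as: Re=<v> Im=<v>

Split into d^1_{0,0}(β=0.1948) × two z-phases.
Half-angle: c=0.995260, s=0.097246. N=√(1·1·1·1)=1.000000
k∈{0,1} keeps every argument non-negative
  k=0: (−1)^0·1.0000/(1)·0.9953^2·0.0972^0 = +0.990543
  k=1: (−1)^1·1.0000/(1)·0.9953^0·0.0972^2 = -0.009457
d^1_{0,0}(0.1948) = +0.990543 -0.009457 = +0.981086
D = (+1.000000+0.000000i)·(+0.981086)·(+1.000000+0.000000i) = +0.981086+0.000000i

Re=0.9811 Im=0.0000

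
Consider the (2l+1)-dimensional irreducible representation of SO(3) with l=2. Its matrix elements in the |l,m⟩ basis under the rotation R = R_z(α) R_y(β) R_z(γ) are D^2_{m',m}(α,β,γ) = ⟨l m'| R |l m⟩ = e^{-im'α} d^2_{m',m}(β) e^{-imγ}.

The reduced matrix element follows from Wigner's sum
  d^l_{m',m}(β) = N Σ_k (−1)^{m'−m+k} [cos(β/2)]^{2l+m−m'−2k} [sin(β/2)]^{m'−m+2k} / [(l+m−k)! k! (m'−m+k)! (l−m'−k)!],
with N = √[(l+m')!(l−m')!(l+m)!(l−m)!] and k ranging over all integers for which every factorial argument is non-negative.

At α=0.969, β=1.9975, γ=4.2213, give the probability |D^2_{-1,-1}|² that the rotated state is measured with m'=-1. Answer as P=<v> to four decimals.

P=0.2869

First d^2_{-1,-1}(β=1.9975), then the phase factors e^{-i(-1)α} and e^{-i(-1)γ}:
With c≡cos(β/2)=0.541354 and s≡sin(β/2)=0.840795, N=[1·6·1·6]^{1/2}=6.000000
Admissible k: 0..1 (factorial args all ≥0)
  k=0: (−1)^0·6.0000/(6)·0.5414^4·0.8408^0 = +0.085886
  k=1: (−1)^1·6.0000/(2)·0.5414^2·0.8408^2 = -0.621532
d^2_{-1,-1}(1.9975) = +0.085886 -0.621532 = -0.535646
|D^2_{-1,-1}|² = |d^2_{-1,-1}(β)|² = (-0.535646)² = 0.286916 (the z-rotation phases have unit modulus)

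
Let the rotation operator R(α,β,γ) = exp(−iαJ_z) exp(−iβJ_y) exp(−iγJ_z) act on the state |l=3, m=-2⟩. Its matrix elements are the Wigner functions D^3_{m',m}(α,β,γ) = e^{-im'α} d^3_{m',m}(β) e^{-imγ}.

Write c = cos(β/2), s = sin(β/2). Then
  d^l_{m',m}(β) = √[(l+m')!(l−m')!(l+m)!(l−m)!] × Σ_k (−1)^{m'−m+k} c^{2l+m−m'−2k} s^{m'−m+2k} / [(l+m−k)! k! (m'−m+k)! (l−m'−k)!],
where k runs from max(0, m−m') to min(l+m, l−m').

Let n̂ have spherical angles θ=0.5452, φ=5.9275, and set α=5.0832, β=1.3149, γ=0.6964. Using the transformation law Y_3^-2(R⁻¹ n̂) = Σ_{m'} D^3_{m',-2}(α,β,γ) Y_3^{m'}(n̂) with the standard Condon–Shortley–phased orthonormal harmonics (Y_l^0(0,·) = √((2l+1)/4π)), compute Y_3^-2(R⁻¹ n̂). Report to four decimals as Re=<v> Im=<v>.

Need the full column D^3_{m',-2} for m'=−3..3 at α=5.0832, β=1.3149, γ=0.6964.
cos(β/2)=0.791553, sin(β/2)=0.611100
d^3_{-3,-2}: single k=1 term ⇒ +0.465145;  D = -0.276423-0.374100i
d^3_{-2,-2}: k∈[0..1] ⇒ +0.245969 -0.733019 = -0.487050;  D = -0.260209+0.411715i
d^3_{-1,-2}: k∈[0..1] ⇒ -0.600500 +0.715827 = +0.115327;  D = +0.113190+0.022099i
d^3_{0,-2}: k∈[0..1] ⇒ +0.802982 -0.478598 = +0.324384;  D = +0.057435+0.319259i
d^3_{1,-2}: k∈[0..1] ⇒ -0.715827 +0.213326 = -0.502501;  D = +0.428707-0.262140i
d^3_{2,-2}: k∈[0..1] ⇒ +0.436898 -0.052081 = +0.384818;  D = -0.306073-0.233247i
d^3_{3,-2}: single k=0 term ⇒ -0.165241;  D = -0.045724+0.158789i
Y_3^{m'}(θ=0.5452,φ=5.9275) and Σ D·Y over m':
  (-0.2764-0.3741i)·(+0.0281+0.0510i)  (-0.2602+0.4117i)·(+0.1780+0.1534i)  (+0.1132+0.0221i)·(+0.4172+0.1550i)  (+0.0574+0.3193i)·(+0.2091+0.0000i)  (+0.4287-0.2621i)·(-0.4172+0.1550i)  (-0.3061-0.2332i)·(+0.1780-0.1534i)  (-0.0457+0.1588i)·(-0.0281+0.0510i)
Y_3^-2(R⁻¹ n̂) = -0.277678+0.276733i

Re=-0.2777 Im=0.2767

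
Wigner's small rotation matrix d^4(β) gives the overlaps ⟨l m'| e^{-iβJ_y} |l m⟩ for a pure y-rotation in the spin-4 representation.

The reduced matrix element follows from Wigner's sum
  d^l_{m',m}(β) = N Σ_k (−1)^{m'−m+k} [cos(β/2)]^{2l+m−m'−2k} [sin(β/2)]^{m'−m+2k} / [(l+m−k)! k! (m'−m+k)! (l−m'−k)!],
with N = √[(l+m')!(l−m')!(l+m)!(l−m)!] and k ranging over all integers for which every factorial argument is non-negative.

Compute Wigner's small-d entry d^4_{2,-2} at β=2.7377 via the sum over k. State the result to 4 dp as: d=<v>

d=0.4441

d^4_{2,-2}(β=2.7377) via Wigner's sum:
With c≡cos(β/2)=0.200576 and s≡sin(β/2)=0.979678, N=[720·2·2·720]^{1/2}=1440.000000
k∈{0,1,2} keeps every argument non-negative
  k=0: (−1)^4·1440.0000/(96)·0.2006^4·0.9797^4 = +0.022364
  k=1: (−1)^5·1440.0000/(120)·0.2006^2·0.9797^6 = -0.426817
  k=2: (−1)^6·1440.0000/(1440)·0.2006^0·0.9797^8 = +0.848530
d^4_{2,-2}(2.7377) = +0.022364 -0.426817 +0.848530 = +0.444077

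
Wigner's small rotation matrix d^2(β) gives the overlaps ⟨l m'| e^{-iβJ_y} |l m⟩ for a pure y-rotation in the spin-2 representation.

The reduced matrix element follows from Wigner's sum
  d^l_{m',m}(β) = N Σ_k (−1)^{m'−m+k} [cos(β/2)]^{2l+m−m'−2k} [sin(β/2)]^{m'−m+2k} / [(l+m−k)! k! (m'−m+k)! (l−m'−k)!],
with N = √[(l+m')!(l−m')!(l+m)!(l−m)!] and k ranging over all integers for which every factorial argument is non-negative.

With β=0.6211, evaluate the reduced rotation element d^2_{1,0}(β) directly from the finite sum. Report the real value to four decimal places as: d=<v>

d=-0.5796

d^2_{1,0}(β=0.6211) via Wigner's sum:
With c≡cos(β/2)=0.952166 and s≡sin(β/2)=0.305582, N=[6·1·2·2]^{1/2}=4.898979
Admissible k: 0..1 (factorial args all ≥0)
  k=0: (−1)^1·4.8990/(2)·0.9522^3·0.3056^1 = -0.646162
  k=1: (−1)^2·4.8990/(2)·0.9522^1·0.3056^3 = +0.066554
d^2_{1,0}(0.6211) = -0.646162 +0.066554 = -0.579608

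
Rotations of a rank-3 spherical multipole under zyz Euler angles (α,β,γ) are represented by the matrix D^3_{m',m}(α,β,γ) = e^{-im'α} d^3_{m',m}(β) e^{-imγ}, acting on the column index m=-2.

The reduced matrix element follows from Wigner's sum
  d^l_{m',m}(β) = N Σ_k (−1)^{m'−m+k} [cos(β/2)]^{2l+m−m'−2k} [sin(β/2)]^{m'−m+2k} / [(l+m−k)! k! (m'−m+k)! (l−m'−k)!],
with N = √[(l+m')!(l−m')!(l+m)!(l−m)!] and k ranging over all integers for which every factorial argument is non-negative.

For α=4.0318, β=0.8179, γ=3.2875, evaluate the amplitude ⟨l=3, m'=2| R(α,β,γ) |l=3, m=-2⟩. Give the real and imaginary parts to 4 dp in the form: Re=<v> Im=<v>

Re=0.0083 Im=-0.1010

First d^3_{2,-2}(β=0.8179), then the phase factors e^{-i(2)α} and e^{-i(-2)γ}:
With c≡cos(β/2)=0.917539 and s≡sin(β/2)=0.397646, N=[120·1·1·120]^{1/2}=120.000000
The bounds max(0,m−m')=0 and min(l+m,l−m')=1 give 2 terms
  k=0: (−1)^4·120.0000/(24)·0.9175^2·0.3976^4 = +0.105246
  k=1: (−1)^5·120.0000/(120)·0.9175^0·0.3976^6 = -0.003953
d^3_{2,-2}(0.8179) = +0.105246 -0.003953 = +0.101293
D = (-0.208087-0.978110i)·(+0.101293)·(+0.957723+0.287691i) = +0.008317-0.100951i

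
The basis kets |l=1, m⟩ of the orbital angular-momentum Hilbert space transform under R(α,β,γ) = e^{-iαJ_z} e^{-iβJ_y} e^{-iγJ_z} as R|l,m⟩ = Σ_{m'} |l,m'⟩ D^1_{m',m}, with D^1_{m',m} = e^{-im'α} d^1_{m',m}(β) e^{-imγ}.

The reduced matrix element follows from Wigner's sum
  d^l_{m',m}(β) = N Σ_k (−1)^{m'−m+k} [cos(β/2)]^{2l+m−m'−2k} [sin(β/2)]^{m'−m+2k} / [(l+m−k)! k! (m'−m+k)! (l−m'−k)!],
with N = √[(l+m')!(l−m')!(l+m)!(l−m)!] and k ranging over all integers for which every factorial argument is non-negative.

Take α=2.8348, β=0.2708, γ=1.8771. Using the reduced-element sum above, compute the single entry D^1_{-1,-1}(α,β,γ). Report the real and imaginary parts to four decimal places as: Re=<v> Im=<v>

Re=-0.0005 Im=-0.9818

Split into d^1_{-1,-1}(β=0.2708) × two z-phases.
c=cos(0.2708/2)=0.990847, s=sin(0.2708/2)=0.134987; N=√[1·2·1·2]=2.000000
Admissible k: 0..0 (factorial args all ≥0)
  k=0: (−1)^0·2.0000/(2)·0.9908^2·0.1350^0 = +0.981779
d^1_{-1,-1}(0.2708) = +0.981779
Attach z-rotation phases: D = e^{-i(-1)(2.8348)}·(+0.981779)·e^{-i(-1)(1.8771)} = -0.000480-0.981778i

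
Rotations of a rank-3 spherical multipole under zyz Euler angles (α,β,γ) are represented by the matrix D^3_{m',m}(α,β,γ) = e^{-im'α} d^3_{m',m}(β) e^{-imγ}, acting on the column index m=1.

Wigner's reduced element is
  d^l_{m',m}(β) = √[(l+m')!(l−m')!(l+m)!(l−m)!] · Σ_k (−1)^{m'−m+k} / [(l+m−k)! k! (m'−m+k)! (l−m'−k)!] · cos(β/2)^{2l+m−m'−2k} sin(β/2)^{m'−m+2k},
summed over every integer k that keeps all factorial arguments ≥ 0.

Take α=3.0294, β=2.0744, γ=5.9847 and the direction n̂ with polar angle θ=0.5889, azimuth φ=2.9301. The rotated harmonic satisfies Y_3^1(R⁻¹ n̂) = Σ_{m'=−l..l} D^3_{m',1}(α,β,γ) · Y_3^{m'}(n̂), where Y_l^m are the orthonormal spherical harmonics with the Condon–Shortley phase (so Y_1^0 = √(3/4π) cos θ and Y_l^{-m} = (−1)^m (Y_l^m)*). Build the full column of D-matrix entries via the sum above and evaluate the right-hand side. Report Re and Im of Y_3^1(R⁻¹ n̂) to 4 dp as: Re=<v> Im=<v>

Re=-0.2918 Im=-0.1078

Need the full column D^3_{m',1} for m'=−3..3 at α=3.0294, β=2.0744, γ=5.9847.
cos(β/2)=0.508633, sin(β/2)=0.860983
d^3_{-3,1}: single k=4 term ⇒ +0.550597;  D = -0.550198+0.020969i
d^3_{-2,1}: k∈[3..4] ⇒ +0.531163 -0.760989 = -0.229826;  D = -0.229195-0.017015i
d^3_{-1,1}: k∈[2..4] ⇒ +0.297686 -1.137308 +0.407351 = -0.432271;  D = +0.424792+0.080064i
d^3_{0,1}: k∈[1..3] ⇒ +0.101533 -0.872790 +0.833622 = +0.062365;  D = +0.059607+0.018340i
d^3_{1,1}: k∈[0..2] ⇒ +0.017315 -0.396915 +0.852981 = +0.473381;  D = -0.434020-0.188988i
d^3_{2,1}: k∈[0..1] ⇒ -0.092687 +0.531163 = +0.438476;  D = +0.379891+0.218962i
d^3_{3,1}: single k=0 term ⇒ +0.192156;  D = -0.154692-0.113992i
Y_3^{m'}(θ=0.5889,φ=2.9301) and Σ D·Y over m':
  (-0.5502+0.0210i)·(-0.0576-0.0424i)  (-0.2292-0.0170i)·(+0.2391+0.1076i)  (+0.4248+0.0801i)·(-0.4313-0.0926i)  (+0.0596+0.0183i)·(+0.1419+0.0000i)  (-0.4340-0.1890i)·(+0.4313-0.0926i)  (+0.3799+0.2190i)·(+0.2391-0.1076i)  (-0.1547-0.1140i)·(+0.0576-0.0424i)
Y_3^1(R⁻¹ n̂) = -0.291770-0.107752i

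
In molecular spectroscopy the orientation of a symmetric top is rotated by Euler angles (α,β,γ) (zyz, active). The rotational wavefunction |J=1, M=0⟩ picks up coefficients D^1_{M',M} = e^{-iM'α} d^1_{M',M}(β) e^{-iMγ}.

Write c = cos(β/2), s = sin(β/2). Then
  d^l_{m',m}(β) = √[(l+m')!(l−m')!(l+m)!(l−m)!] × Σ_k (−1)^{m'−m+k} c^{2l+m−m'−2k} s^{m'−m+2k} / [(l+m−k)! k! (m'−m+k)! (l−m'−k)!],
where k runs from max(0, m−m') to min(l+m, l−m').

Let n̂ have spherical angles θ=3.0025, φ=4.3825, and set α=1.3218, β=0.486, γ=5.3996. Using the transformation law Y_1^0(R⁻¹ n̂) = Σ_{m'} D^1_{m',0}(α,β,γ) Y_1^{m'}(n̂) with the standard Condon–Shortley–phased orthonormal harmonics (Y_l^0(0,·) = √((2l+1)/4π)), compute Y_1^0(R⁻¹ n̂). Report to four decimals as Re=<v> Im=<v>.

Need the full column D^1_{m',0} for m'=−1..1 at α=1.3218, β=0.486, γ=5.3996.
cos(β/2)=0.970620, sin(β/2)=0.240616
d^1_{-1,0}: single k=1 term ⇒ +0.330284;  D = +0.081392+0.320099i
d^1_{0,0}: k∈[0..1] ⇒ +0.942104 -0.057896 = +0.884208;  D = +0.884208+0.000000i
d^1_{1,0}: single k=0 term ⇒ -0.330284;  D = -0.081392+0.320099i
Y_1^{m'}(θ=3.0025,φ=4.3825) and Σ D·Y over m':
  (+0.0814+0.3201i)·(-0.0155+0.0453i)  (+0.8842+0.0000i)·(-0.4839+0.0000i)  (-0.0814+0.3201i)·(+0.0155+0.0453i)
Y_1^0(R⁻¹ n̂) = -0.459392+0.000000i

Re=-0.4594 Im=0.0000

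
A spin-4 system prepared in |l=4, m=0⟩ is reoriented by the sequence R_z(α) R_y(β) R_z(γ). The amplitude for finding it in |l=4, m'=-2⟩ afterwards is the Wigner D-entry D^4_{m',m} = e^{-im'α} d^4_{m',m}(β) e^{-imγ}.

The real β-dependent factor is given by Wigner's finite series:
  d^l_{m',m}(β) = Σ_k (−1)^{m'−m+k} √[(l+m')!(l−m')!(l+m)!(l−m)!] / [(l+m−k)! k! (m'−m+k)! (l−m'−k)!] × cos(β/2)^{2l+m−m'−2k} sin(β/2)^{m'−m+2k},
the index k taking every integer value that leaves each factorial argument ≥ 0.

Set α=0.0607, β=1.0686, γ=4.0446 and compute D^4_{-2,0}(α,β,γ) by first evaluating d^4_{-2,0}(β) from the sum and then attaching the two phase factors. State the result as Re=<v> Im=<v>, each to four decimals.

Re=0.1875 Im=0.0229

Split into d^4_{-2,0}(β=1.0686) × two z-phases.
c=cos(1.0686/2)=0.860625, s=sin(1.0686/2)=0.509239; N=√[2·720·24·24]=910.735966
Admissible k: 2..4 (factorial args all ≥0)
  k=2: (−1)^0·910.7360/(96)·0.8606^6·0.5092^2 = +0.999652
  k=3: (−1)^1·910.7360/(36)·0.8606^4·0.5092^4 = -0.933323
  k=4: (−1)^2·910.7360/(96)·0.8606^2·0.5092^6 = +0.122540
d^4_{-2,0}(1.0686) = +0.999652 -0.933323 +0.122540 = +0.188869
Phases: e^{-i·(-2)·0.0607}=+0.992640+0.121102i, e^{-i·(0)·4.0446}=+1.000000+0.000000i ⇒ D=+0.187478+0.022872i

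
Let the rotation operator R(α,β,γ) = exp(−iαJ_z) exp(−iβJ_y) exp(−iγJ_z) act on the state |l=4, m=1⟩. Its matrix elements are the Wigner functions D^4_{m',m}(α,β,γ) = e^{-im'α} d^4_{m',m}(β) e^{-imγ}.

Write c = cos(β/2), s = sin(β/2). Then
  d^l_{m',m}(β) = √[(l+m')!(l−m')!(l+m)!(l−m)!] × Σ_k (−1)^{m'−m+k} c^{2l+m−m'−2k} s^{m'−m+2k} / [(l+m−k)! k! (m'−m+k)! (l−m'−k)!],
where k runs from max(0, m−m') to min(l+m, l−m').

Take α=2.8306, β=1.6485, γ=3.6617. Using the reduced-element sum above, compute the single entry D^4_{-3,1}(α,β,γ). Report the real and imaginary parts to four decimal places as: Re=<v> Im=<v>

Split into d^4_{-3,1}(β=1.6485) × two z-phases.
c=cos(1.6485/2)=0.679108, s=sin(1.6485/2)=0.734039; N=√[1·5040·120·6]=1904.940944
k: max(0,(1)−(-3))=4 … min(4+(1),4−(-3))=5
  k=4: (−1)^0·1904.9409/(144)·0.6791^4·0.7340^4 = +0.816863
  k=5: (−1)^1·1904.9409/(240)·0.6791^2·0.7340^6 = -0.572613
d^4_{-3,1}(1.6485) = +0.816863 -0.572613 = +0.244250
Attach z-rotation phases: D = e^{-i(-3)(2.8306)}·(+0.244250)·e^{-i(1)(3.6617)} = +0.028685-0.242560i

Re=0.0287 Im=-0.2426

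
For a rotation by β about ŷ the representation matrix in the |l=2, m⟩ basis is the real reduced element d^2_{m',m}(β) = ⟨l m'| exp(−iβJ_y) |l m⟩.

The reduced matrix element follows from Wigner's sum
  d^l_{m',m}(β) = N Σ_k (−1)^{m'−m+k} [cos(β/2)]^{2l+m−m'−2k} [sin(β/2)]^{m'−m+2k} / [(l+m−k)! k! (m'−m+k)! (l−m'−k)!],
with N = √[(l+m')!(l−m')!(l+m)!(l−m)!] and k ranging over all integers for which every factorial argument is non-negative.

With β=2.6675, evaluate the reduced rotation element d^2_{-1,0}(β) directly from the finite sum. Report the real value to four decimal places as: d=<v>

d^2_{-1,0}(β=2.6675) via Wigner's sum:
Half-angle: c=0.234833, s=0.972036. N=√(1·6·2·2)=4.898979
k∈{1,2} keeps every argument non-negative
  k=1: (−1)^0·4.8990/(2)·0.2348^3·0.9720^1 = +0.030834
  k=2: (−1)^1·4.8990/(2)·0.2348^1·0.9720^3 = -0.528300
d^2_{-1,0}(2.6675) = +0.030834 -0.528300 = -0.497466

d=-0.4975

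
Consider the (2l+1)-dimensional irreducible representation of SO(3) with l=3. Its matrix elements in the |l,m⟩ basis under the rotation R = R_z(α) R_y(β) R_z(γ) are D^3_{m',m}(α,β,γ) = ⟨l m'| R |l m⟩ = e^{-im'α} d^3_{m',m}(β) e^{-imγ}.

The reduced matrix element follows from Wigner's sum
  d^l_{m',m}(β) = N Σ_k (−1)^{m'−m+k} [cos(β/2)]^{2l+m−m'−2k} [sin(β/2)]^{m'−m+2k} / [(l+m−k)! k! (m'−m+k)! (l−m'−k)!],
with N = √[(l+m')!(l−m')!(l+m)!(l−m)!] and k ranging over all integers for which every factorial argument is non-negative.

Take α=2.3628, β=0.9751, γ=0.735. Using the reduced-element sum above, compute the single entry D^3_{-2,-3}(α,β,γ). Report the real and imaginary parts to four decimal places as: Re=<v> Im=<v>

D^3_{-2,-3}(2.3628,0.9751,0.735) = e^{-i·-2·2.3628}·d^3_{-2,-3}(0.9751)·e^{-i·-3·0.735}. Compute d first:
Half-angle: c=0.883483, s=0.468463. N=√(1·120·1·720)=293.938769
Admissible k: 0..0 (factorial args all ≥0)
  k=0: (−1)^1·293.9388/(120)·0.8835^5·0.4685^1 = -0.617650
d^3_{-2,-3}(0.9751) = -0.617650
D = (+0.013211-0.999913i)·(-0.617650)·(-0.592536+0.805544i) = -0.492666-0.372521i

Re=-0.4927 Im=-0.3725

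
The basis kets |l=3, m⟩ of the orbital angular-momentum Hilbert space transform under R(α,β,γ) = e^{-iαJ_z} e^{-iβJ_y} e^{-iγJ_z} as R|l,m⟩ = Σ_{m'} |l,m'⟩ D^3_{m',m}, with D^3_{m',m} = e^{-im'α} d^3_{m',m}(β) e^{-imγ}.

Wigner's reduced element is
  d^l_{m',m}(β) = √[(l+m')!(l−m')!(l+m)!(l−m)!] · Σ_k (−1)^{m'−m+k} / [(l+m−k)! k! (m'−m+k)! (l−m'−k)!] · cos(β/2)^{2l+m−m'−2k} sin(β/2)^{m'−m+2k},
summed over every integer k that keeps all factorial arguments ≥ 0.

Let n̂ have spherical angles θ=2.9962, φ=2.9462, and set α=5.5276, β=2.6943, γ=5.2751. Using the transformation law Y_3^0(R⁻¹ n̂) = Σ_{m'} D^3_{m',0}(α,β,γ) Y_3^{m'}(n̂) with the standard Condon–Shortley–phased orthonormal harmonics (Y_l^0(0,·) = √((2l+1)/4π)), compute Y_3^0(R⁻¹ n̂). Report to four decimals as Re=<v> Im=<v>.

Re=0.1627 Im=0.0000

Need the full column D^3_{m',0} for m'=−3..3 at α=5.5276, β=2.6943, γ=5.2751.
cos(β/2)=0.221787, sin(β/2)=0.975095
d^3_{-3,0}: single k=3 term ⇒ +0.045234;  D = -0.029000-0.034714i
d^3_{-2,0}: k∈[2..3] ⇒ +0.012601 -0.243568 = -0.230967;  D = -0.013763+0.230556i
d^3_{-1,0}: k∈[1..3] ⇒ +0.001813 -0.105114 +0.677269 = +0.573968;  D = +0.417774-0.393578i
d^3_{0,0}: k∈[0..3] ⇒ +0.000119 -0.020705 +0.400222 -0.859572 = -0.479936;  D = -0.479936+0.000000i
d^3_{1,0}: k∈[0..2] ⇒ -0.001813 +0.105114 -0.677269 = -0.573968;  D = -0.417774-0.393578i
d^3_{2,0}: k∈[0..1] ⇒ +0.012601 -0.243568 = -0.230967;  D = -0.013763-0.230556i
d^3_{3,0}: single k=0 term ⇒ -0.045234;  D = +0.029000-0.034714i
Y_3^{m'}(θ=2.9962,φ=2.9462) and Σ D·Y over m':
  (-0.0290-0.0347i)·(-0.0011-0.0007i)  (-0.0138+0.2306i)·(-0.0196-0.0081i)  (+0.4178-0.3936i)·(-0.1789-0.0354i)  (-0.4799+0.0000i)·(-0.6997+0.0000i)  (-0.4178-0.3936i)·(+0.1789-0.0354i)  (-0.0138-0.2306i)·(-0.0196+0.0081i)  (+0.0290-0.0347i)·(+0.0011-0.0007i)
Y_3^0(R⁻¹ n̂) = +0.162747+0.000000i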